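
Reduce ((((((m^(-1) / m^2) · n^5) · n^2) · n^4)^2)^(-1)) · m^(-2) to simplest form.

((((((m^(-1) / m^2) · n^5) · n^2) · n^4)^2)^(-1)) · m^(-2)
= (((((m^(-1) / m^2) · n^5) · n^2) · n^4)^(-2)) · m^(-2)    [power of a power]
= (((((m^(-1) / m^2) · n^5) · n^2)^(-2)) · ((n^4)^(-2))) · m^(-2)    [power of a product]
= (((((m^(-1) / m^2) · n^5)^(-2)) · ((n^2)^(-2))) · ((n^4)^(-2))) · m^(-2)    [power of a product]
= (((((m^(-1) / m^2)^(-2)) · ((n^5)^(-2))) · ((n^2)^(-2))) · ((n^4)^(-2))) · m^(-2)    [power of a product]
= ((((((m^(-1))^(-2)) / ((m^2)^(-2))) · ((n^5)^(-2))) · ((n^2)^(-2))) · ((n^4)^(-2))) · m^(-2)    [power of a quotient]
= ((((m^2 / ((m^2)^(-2))) · ((n^5)^(-2))) · ((n^2)^(-2))) · ((n^4)^(-2))) · m^(-2)    [power of a power]
= ((((m^2 / m^(-4)) · ((n^5)^(-2))) · ((n^2)^(-2))) · ((n^4)^(-2))) · m^(-2)    [power of a power]
= (((m^6 · ((n^5)^(-2))) · ((n^2)^(-2))) · ((n^4)^(-2))) · m^(-2)    [quotient of powers]
= (((m^6 · n^(-10)) · ((n^2)^(-2))) · ((n^4)^(-2))) · m^(-2)    [power of a power]
= (((m^6 · n^(-10)) · n^(-4)) · ((n^4)^(-2))) · m^(-2)    [power of a power]
= (((m^6 · n^(-10)) · n^(-4)) · n^(-8)) · m^(-2)    [power of a power]
= m^4·n^(-22)    [product of powers]

m^4·n^(-22)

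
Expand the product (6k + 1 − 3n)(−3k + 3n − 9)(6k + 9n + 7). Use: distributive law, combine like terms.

−108k^3 − 468k^2 + 189kn^2 − 144kn − 453k + 207n^2 + 129n − 63 − 81n^3

(6k + 1 − 3n)(−3k + 3n − 9)(6k + 9n + 7)
= (−18k^2 + 18kn − 54k − 3k + 3n − 9 + 9kn − 9n^2 + 27n)(6k + 9n + 7)    [distributive law]
= (−18k^2 + 27kn − 57k + 30n − 9 − 9n^2)(6k + 9n + 7)    [combine like terms]
= −108k^3 − 162k^2n − 126k^2 + 162k^2n + 243kn^2 + 189kn − 342k^2 − 513kn − 399k + 180kn + 270n^2 + 210n − 54k − 81n − 63 − 54kn^2 − 81n^3 − 63n^2    [distributive law]
= −108k^3 − 468k^2 + 189kn^2 − 144kn − 453k + 207n^2 + 129n − 63 − 81n^3    [combine like terms]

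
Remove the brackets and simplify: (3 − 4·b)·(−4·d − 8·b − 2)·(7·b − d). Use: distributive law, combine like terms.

(3 − 4·b)·(−4·d − 8·b − 2)·(7·b − d)
= (−12·d − 24·b − 6 + 16·b·d + 32·b^2 + 8·b)·(7·b − d)    [distributive law]
= (−12·d − 16·b − 6 + 16·b·d + 32·b^2)·(7·b − d)    [combine like terms]
= −84·b·d + 12·d^2 − 112·b^2 + 16·b·d − 42·b + 6·d + 112·b^2·d − 16·b·d^2 + 224·b^3 − 32·b^2·d    [distributive law]
= −68·b·d + 12·d^2 − 112·b^2 − 42·b + 6·d + 80·b^2·d − 16·b·d^2 + 224·b^3    [combine like terms]

−68·b·d + 12·d^2 − 112·b^2 − 42·b + 6·d + 80·b^2·d − 16·b·d^2 + 224·b^3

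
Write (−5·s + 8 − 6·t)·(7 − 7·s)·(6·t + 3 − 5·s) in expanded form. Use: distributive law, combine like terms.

(−5·s + 8 − 6·t)·(7 − 7·s)·(6·t + 3 − 5·s)
= (−35·s + 35·s^2 + 56 − 56·s − 42·t + 42·s·t)·(6·t + 3 − 5·s)    [distributive law]
= (−91·s + 35·s^2 + 56 − 42·t + 42·s·t)·(6·t + 3 − 5·s)    [combine like terms]
= −546·s·t − 273·s + 455·s^2 + 210·s^2·t + 105·s^2 − 175·s^3 + 336·t + 168 − 280·s − 252·t^2 − 126·t + 210·s·t + 252·s·t^2 + 126·s·t − 210·s^2·t    [distributive law]
= −210·s·t − 553·s + 560·s^2 − 175·s^3 + 210·t + 168 − 252·t^2 + 252·s·t^2    [combine like terms]

−210·s·t − 553·s + 560·s^2 − 175·s^3 + 210·t + 168 − 252·t^2 + 252·s·t^2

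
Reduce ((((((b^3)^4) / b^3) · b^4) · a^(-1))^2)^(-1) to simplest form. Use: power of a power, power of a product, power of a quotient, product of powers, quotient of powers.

a^2b^(-26)

((((((b^3)^4) / b^3) · b^4) · a^(-1))^2)^(-1)
= (((((b^3)^4) / b^3) · b^4) · a^(-1))^(-2)    [power of a power]
= (((((b^3)^4) / b^3) · b^4)^(-2)) · ((a^(-1))^(-2))    [power of a product]
= (((((b^3)^4) / b^3)^(-2)) · ((b^4)^(-2))) · ((a^(-1))^(-2))    [power of a product]
= (((((b^3)^4)^(-2)) / ((b^3)^(-2))) · ((b^4)^(-2))) · ((a^(-1))^(-2))    [power of a quotient]
= ((((b^3)^(-8)) / ((b^3)^(-2))) · ((b^4)^(-2))) · ((a^(-1))^(-2))    [power of a power]
= ((b^(-24) / ((b^3)^(-2))) · ((b^4)^(-2))) · ((a^(-1))^(-2))    [power of a power]
= ((b^(-24) / b^(-6)) · ((b^4)^(-2))) · ((a^(-1))^(-2))    [power of a power]
= (b^(-18) · ((b^4)^(-2))) · ((a^(-1))^(-2))    [quotient of powers]
= (b^(-18) · b^(-8)) · ((a^(-1))^(-2))    [power of a power]
= b^(-26) · ((a^(-1))^(-2))    [product of powers]
= b^(-26) · a^2    [power of a power]
= a^2b^(-26)    [rearrange]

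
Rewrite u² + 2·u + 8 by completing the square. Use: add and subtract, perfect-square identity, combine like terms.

u² + 2·u + 8
= u² + 2·u + 1 − 1 + 8    [add and subtract 1]
= (u + 1)² − 1 + 8    [perfect-square identity]
= (u + 1)² + 7    [combine constants]

(u + 1)² + 7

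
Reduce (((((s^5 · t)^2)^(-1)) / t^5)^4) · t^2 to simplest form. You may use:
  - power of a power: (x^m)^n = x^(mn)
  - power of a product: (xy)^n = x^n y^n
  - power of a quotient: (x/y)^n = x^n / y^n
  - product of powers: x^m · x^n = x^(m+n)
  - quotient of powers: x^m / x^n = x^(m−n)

(((((s^5 · t)^2)^(-1)) / t^5)^4) · t^2
= (((((s^5 · t)^2)^(-1))^4) / ((t^5)^4)) · t^2    [power of a quotient]
= ((((s^5 · t)^2)^(-4)) / ((t^5)^4)) · t^2    [power of a power]
= (((s^5 · t)^(-8)) / ((t^5)^4)) · t^2    [power of a power]
= ((((s^5)^(-8)) · (t^(-8))) / ((t^5)^4)) · t^2    [power of a product]
= ((s^(-40) · (t^(-8))) / ((t^5)^4)) · t^2    [power of a power]
= ((s^(-40) · t^(-8)) / t^20) · t^2    [power of a power]
= s^(-40)·t^(-26)    [quotient of powers; product of powers]

s^(-40)·t^(-26)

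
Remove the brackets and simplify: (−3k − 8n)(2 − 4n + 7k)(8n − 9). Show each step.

(−3k − 8n)(2 − 4n + 7k)(8n − 9)
= (−6k + 12kn − 21k^2 − 16n + 32n^2 − 56kn)(8n − 9)    [distributive law]
= (−6k − 44kn − 21k^2 − 16n + 32n^2)(8n − 9)    [combine like terms]
= −48kn + 54k − 352kn^2 + 396kn − 168k^2n + 189k^2 − 128n^2 + 144n + 256n^3 − 288n^2    [distributive law]
= 348kn + 54k − 352kn^2 − 168k^2n + 189k^2 − 416n^2 + 144n + 256n^3    [combine like terms]

348kn + 54k − 352kn^2 − 168k^2n + 189k^2 − 416n^2 + 144n + 256n^3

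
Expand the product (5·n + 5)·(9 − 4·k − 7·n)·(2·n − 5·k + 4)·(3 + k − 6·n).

−1140·n^2 + 1305·k·n^2 + 510·n^3 + 1450·k·n − 470·k^2·n − 690·n − 465·k^2·n^2 − 880·k·n^3 + 100·k^3·n + 420·n^4 − 735·k − 5·k^2 + 540 + 100·k^3

(5·n + 5)·(9 − 4·k − 7·n)·(2·n − 5·k + 4)·(3 + k − 6·n)
= (45·n − 20·k·n − 35·n^2 + 45 − 20·k − 35·n)·(2·n − 5·k + 4)·(3 + k − 6·n)    [distributive law]
= (10·n − 20·k·n − 35·n^2 + 45 − 20·k)·(2·n − 5·k + 4)·(3 + k − 6·n)    [combine like terms]
= (20·n^2 − 50·k·n + 40·n − 40·k·n^2 + 100·k^2·n − 80·k·n − 70·n^3 + 175·k·n^2 − 140·n^2 + 90·n − 225·k + 180 − 40·k·n + 100·k^2 − 80·k)·(3 + k − 6·n)    [distributive law]
= (−120·n^2 − 170·k·n + 130·n + 135·k·n^2 + 100·k^2·n − 70·n^3 − 305·k + 180 + 100·k^2)·(3 + k − 6·n)    [combine like terms]
= −360·n^2 − 120·k·n^2 + 720·n^3 − 510·k·n − 170·k^2·n + 1020·k·n^2 + 390·n + 130·k·n − 780·n^2 + 405·k·n^2 + 135·k^2·n^2 − 810·k·n^3 + 300·k^2·n + 100·k^3·n − 600·k^2·n^2 − 210·n^3 − 70·k·n^3 + 420·n^4 − 915·k − 305·k^2 + 1830·k·n + 540 + 180·k − 1080·n + 300·k^2 + 100·k^3 − 600·k^2·n    [distributive law]
= −1140·n^2 + 1305·k·n^2 + 510·n^3 + 1450·k·n − 470·k^2·n − 690·n − 465·k^2·n^2 − 880·k·n^3 + 100·k^3·n + 420·n^4 − 735·k − 5·k^2 + 540 + 100·k^3    [combine like terms]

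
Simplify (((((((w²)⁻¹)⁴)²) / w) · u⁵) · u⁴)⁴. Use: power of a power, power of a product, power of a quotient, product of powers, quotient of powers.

u³⁶·w⁻⁶⁸

(((((((w²)⁻¹)⁴)²) / w) · u⁵) · u⁴)⁴
= (((((((w²)⁻¹)⁴)²) / w) · u⁵)⁴) · ((u⁴)⁴)    [power of a product]
= (((((((w²)⁻¹)⁴)²) / w)⁴) · ((u⁵)⁴)) · ((u⁴)⁴)    [power of a product]
= (((((((w²)⁻¹)⁴)²)⁴) / (w⁴)) · ((u⁵)⁴)) · ((u⁴)⁴)    [power of a quotient]
= ((((((w²)⁻¹)⁴)⁸) / (w⁴)) · ((u⁵)⁴)) · ((u⁴)⁴)    [power of a power]
= (((((w²)⁻¹)³²) / (w⁴)) · ((u⁵)⁴)) · ((u⁴)⁴)    [power of a power]
= ((((w²)⁻³²) / (w⁴)) · ((u⁵)⁴)) · ((u⁴)⁴)    [power of a power]
= ((w⁻⁶⁴ / (w⁴)) · ((u⁵)⁴)) · ((u⁴)⁴)    [power of a power]
= (w⁻⁶⁸ · ((u⁵)⁴)) · ((u⁴)⁴)    [quotient of powers]
= (w⁻⁶⁸ · u²⁰) · ((u⁴)⁴)    [power of a power]
= (w⁻⁶⁸ · u²⁰) · u¹⁶    [power of a power]
= u³⁶·w⁻⁶⁸    [product of powers]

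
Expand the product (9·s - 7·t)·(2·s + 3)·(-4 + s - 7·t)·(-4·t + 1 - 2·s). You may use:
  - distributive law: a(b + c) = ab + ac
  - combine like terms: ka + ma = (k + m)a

(9·s - 7·t)·(2·s + 3)·(-4 + s - 7·t)·(-4·t + 1 - 2·s)
= (18·s² + 27·s - 14·s·t - 21·t)·(-4 + s - 7·t)·(-4·t + 1 - 2·s)    [distributive law]
= (-72·s² + 18·s³ - 126·s²·t - 108·s + 27·s² - 189·s·t + 56·s·t - 14·s²·t + 98·s·t² + 84·t - 21·s·t + 147·t²)·(-4·t + 1 - 2·s)    [distributive law]
= (-45·s² + 18·s³ - 140·s²·t - 108·s - 154·s·t + 98·s·t² + 84·t + 147·t²)·(-4·t + 1 - 2·s)    [combine like terms]
= 180·s²·t - 45·s² + 90·s³ - 72·s³·t + 18·s³ - 36·s⁴ + 560·s²·t² - 140·s²·t + 280·s³·t + 432·s·t - 108·s + 216·s² + 616·s·t² - 154·s·t + 308·s²·t - 392·s·t³ + 98·s·t² - 196·s²·t² - 336·t² + 84·t - 168·s·t - 588·t³ + 147·t² - 294·s·t²    [distributive law]
= 348·s²·t + 171·s² + 108·s³ + 208·s³·t - 36·s⁴ + 364·s²·t² + 110·s·t - 108·s + 420·s·t² - 392·s·t³ - 189·t² + 84·t - 588·t³    [combine like terms]

348·s²·t + 171·s² + 108·s³ + 208·s³·t - 36·s⁴ + 364·s²·t² + 110·s·t - 108·s + 420·s·t² - 392·s·t³ - 189·t² + 84·t - 588·t³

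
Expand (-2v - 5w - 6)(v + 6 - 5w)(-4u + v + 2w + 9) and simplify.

8uv^2 - 2v^3 + v^2w - 36v^2 + 72uv + 9vw - 198v - 20uvw + 35vw^2 - 100uw^2 + 50w^3 + 225w^2 + 144u - 72w - 324

(-2v - 5w - 6)(v + 6 - 5w)(-4u + v + 2w + 9)
= (-2v^2 - 12v + 10vw - 5vw - 30w + 25w^2 - 6v - 36 + 30w)(-4u + v + 2w + 9)    [distributive law]
= (-2v^2 - 18v + 5vw + 25w^2 - 36)(-4u + v + 2w + 9)    [combine like terms]
= 8uv^2 - 2v^3 - 4v^2w - 18v^2 + 72uv - 18v^2 - 36vw - 162v - 20uvw + 5v^2w + 10vw^2 + 45vw - 100uw^2 + 25vw^2 + 50w^3 + 225w^2 + 144u - 36v - 72w - 324    [distributive law]
= 8uv^2 - 2v^3 + v^2w - 36v^2 + 72uv + 9vw - 198v - 20uvw + 35vw^2 - 100uw^2 + 50w^3 + 225w^2 + 144u - 72w - 324    [combine like terms]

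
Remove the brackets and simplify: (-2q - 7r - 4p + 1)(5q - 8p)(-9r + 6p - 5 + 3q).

-15q²r - 72pq² + 65q² - 30q³ - 6pqr + 72p²q + 26pq + 315qr² + 130qr - 504pr² + 48p²r - 208pr + 192p³ - 208p² - 25q + 40p

(-2q - 7r - 4p + 1)(5q - 8p)(-9r + 6p - 5 + 3q)
= (-10q² + 16pq - 35qr + 56pr - 20pq + 32p² + 5q - 8p)(-9r + 6p - 5 + 3q)    [distributive law]
= (-10q² - 4pq - 35qr + 56pr + 32p² + 5q - 8p)(-9r + 6p - 5 + 3q)    [combine like terms]
= 90q²r - 60pq² + 50q² - 30q³ + 36pqr - 24p²q + 20pq - 12pq² + 315qr² - 210pqr + 175qr - 105q²r - 504pr² + 336p²r - 280pr + 168pqr - 288p²r + 192p³ - 160p² + 96p²q - 45qr + 30pq - 25q + 15q² + 72pr - 48p² + 40p - 24pq    [distributive law]
= -15q²r - 72pq² + 65q² - 30q³ - 6pqr + 72p²q + 26pq + 315qr² + 130qr - 504pr² + 48p²r - 208pr + 192p³ - 208p² - 25q + 40p    [combine like terms]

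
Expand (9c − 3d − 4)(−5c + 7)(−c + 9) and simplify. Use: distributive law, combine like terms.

(9c − 3d − 4)(−5c + 7)(−c + 9)
= (−45c² + 63c + 15cd − 21d + 20c − 28)(−c + 9)    [distributive law]
= (−45c² + 83c + 15cd − 21d − 28)(−c + 9)    [combine like terms]
= 45c³ − 405c² − 83c² + 747c − 15c²d + 135cd + 21cd − 189d + 28c − 252    [distributive law]
= 45c³ − 488c² + 775c − 15c²d + 156cd − 189d − 252    [combine like terms]

45c³ − 488c² + 775c − 15c²d + 156cd − 189d − 252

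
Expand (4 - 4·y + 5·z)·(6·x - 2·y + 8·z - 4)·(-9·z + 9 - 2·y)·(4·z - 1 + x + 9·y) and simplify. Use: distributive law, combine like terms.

738·x·z^2 + 1062·x·z + 54·x^2·z - 1200·x·y·z - 360·x + 216·x^2 + 2312·x·y - 264·x^2·y - 2368·x·y^2 + 74·y·z^2 + 3158·y·z - 4054·y^2·z - 1400·y + 880·y^2 + 520·y^3 + 1368·z^3 + 756·z^2 - 828·z + 144 - 1508·x·y·z^2 + 156·x^2·y·z + 1608·x·y^2·z + 48·x^2·y^2 + 416·x·y^3 + 2730·y^2·z^2 + 44·y^3·z - 144·y^4 - 2048·y·z^3 - 1440·x·z^3 - 270·x^2·z^2 - 1440·z^4

(4 - 4·y + 5·z)·(6·x - 2·y + 8·z - 4)·(-9·z + 9 - 2·y)·(4·z - 1 + x + 9·y)
= (24·x - 8·y + 32·z - 16 - 24·x·y + 8·y^2 - 32·y·z + 16·y + 30·x·z - 10·y·z + 40·z^2 - 20·z)·(-9·z + 9 - 2·y)·(4·z - 1 + x + 9·y)    [distributive law]
= (24·x + 8·y + 12·z - 16 - 24·x·y + 8·y^2 - 42·y·z + 30·x·z + 40·z^2)·(-9·z + 9 - 2·y)·(4·z - 1 + x + 9·y)    [combine like terms]
= (-216·x·z + 216·x - 48·x·y - 72·y·z + 72·y - 16·y^2 - 108·z^2 + 108·z - 24·y·z + 144·z - 144 + 32·y + 216·x·y·z - 216·x·y + 48·x·y^2 - 72·y^2·z + 72·y^2 - 16·y^3 + 378·y·z^2 - 378·y·z + 84·y^2·z - 270·x·z^2 + 270·x·z - 60·x·y·z - 360·z^3 + 360·z^2 - 80·y·z^2)·(4·z - 1 + x + 9·y)    [distributive law]
= (54·x·z + 216·x - 264·x·y - 474·y·z + 104·y + 56·y^2 + 252·z^2 + 252·z - 144 + 156·x·y·z + 48·x·y^2 + 12·y^2·z - 16·y^3 + 298·y·z^2 - 270·x·z^2 - 360·z^3)·(4·z - 1 + x + 9·y)    [combine like terms]
= 216·x·z^2 - 54·x·z + 54·x^2·z + 486·x·y·z + 864·x·z - 216·x + 216·x^2 + 1944·x·y - 1056·x·y·z + 264·x·y - 264·x^2·y - 2376·x·y^2 - 1896·y·z^2 + 474·y·z - 474·x·y·z - 4266·y^2·z + 416·y·z - 104·y + 104·x·y + 936·y^2 + 224·y^2·z - 56·y^2 + 56·x·y^2 + 504·y^3 + 1008·z^3 - 252·z^2 + 252·x·z^2 + 2268·y·z^2 + 1008·z^2 - 252·z + 252·x·z + 2268·y·z - 576·z + 144 - 144·x - 1296·y + 624·x·y·z^2 - 156·x·y·z + 156·x^2·y·z + 1404·x·y^2·z + 192·x·y^2·z - 48·x·y^2 + 48·x^2·y^2 + 432·x·y^3 + 48·y^2·z^2 - 12·y^2·z + 12·x·y^2·z + 108·y^3·z - 64·y^3·z + 16·y^3 - 16·x·y^3 - 144·y^4 + 1192·y·z^3 - 298·y·z^2 + 298·x·y·z^2 + 2682·y^2·z^2 - 1080·x·z^3 + 270·x·z^2 - 270·x^2·z^2 - 2430·x·y·z^2 - 1440·z^4 + 360·z^3 - 360·x·z^3 - 3240·y·z^3    [distributive law]
= 738·x·z^2 + 1062·x·z + 54·x^2·z - 1200·x·y·z - 360·x + 216·x^2 + 2312·x·y - 264·x^2·y - 2368·x·y^2 + 74·y·z^2 + 3158·y·z - 4054·y^2·z - 1400·y + 880·y^2 + 520·y^3 + 1368·z^3 + 756·z^2 - 828·z + 144 - 1508·x·y·z^2 + 156·x^2·y·z + 1608·x·y^2·z + 48·x^2·y^2 + 416·x·y^3 + 2730·y^2·z^2 + 44·y^3·z - 144·y^4 - 2048·y·z^3 - 1440·x·z^3 - 270·x^2·z^2 - 1440·z^4    [combine like terms]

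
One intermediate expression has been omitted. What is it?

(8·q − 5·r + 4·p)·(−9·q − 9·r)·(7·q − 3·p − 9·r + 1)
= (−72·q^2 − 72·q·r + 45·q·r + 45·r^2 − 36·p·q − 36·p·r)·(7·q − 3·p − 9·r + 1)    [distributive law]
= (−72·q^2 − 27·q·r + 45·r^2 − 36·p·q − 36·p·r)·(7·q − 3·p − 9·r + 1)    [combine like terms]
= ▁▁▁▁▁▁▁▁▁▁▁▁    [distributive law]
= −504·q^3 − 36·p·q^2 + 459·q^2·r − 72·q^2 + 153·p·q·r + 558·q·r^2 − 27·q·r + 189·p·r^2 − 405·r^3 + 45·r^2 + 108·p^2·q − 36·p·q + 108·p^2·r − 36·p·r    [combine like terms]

After distributive law, the bracketed line is:

−504·q^3 + 216·p·q^2 + 648·q^2·r − 72·q^2 − 189·q^2·r + 81·p·q·r + 243·q·r^2 − 27·q·r + 315·q·r^2 − 135·p·r^2 − 405·r^3 + 45·r^2 − 252·p·q^2 + 108·p^2·q + 324·p·q·r − 36·p·q − 252·p·q·r + 108·p^2·r + 324·p·r^2 − 36·p·r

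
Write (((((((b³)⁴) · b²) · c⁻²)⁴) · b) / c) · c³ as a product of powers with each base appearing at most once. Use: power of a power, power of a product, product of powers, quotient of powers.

b⁵⁷c⁻⁶

(((((((b³)⁴) · b²) · c⁻²)⁴) · b) / c) · c³
= (((((((b³)⁴) · b²)⁴) · ((c⁻²)⁴)) · b) / c) · c³    [power of a product]
= (((((((b³)⁴)⁴) · ((b²)⁴)) · ((c⁻²)⁴)) · b) / c) · c³    [power of a product]
= ((((((b³)¹⁶) · ((b²)⁴)) · ((c⁻²)⁴)) · b) / c) · c³    [power of a power]
= ((((b⁴⁸ · ((b²)⁴)) · ((c⁻²)⁴)) · b) / c) · c³    [power of a power]
= ((((b⁴⁸ · b⁸) · ((c⁻²)⁴)) · b) / c) · c³    [power of a power]
= (((b⁵⁶ · ((c⁻²)⁴)) · b) / c) · c³    [product of powers]
= (((b⁵⁶ · c⁻⁸) · b) / c) · c³    [power of a power]
= b⁵⁷c⁻⁶    [quotient of powers; product of powers]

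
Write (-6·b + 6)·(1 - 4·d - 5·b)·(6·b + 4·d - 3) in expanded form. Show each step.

(-6·b + 6)·(1 - 4·d - 5·b)·(6·b + 4·d - 3)
= (-6·b + 24·b·d + 30·b^2 + 6 - 24·d - 30·b)·(6·b + 4·d - 3)    [distributive law]
= (-36·b + 24·b·d + 30·b^2 + 6 - 24·d)·(6·b + 4·d - 3)    [combine like terms]
= -216·b^2 - 144·b·d + 108·b + 144·b^2·d + 96·b·d^2 - 72·b·d + 180·b^3 + 120·b^2·d - 90·b^2 + 36·b + 24·d - 18 - 144·b·d - 96·d^2 + 72·d    [distributive law]
= -306·b^2 - 360·b·d + 144·b + 264·b^2·d + 96·b·d^2 + 180·b^3 + 96·d - 18 - 96·d^2    [combine like terms]

-306·b^2 - 360·b·d + 144·b + 264·b^2·d + 96·b·d^2 + 180·b^3 + 96·d - 18 - 96·d^2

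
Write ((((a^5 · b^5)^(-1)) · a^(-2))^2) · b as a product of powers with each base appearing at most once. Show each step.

((((a^5 · b^5)^(-1)) · a^(-2))^2) · b
= ((((a^5 · b^5)^(-1))^2) · ((a^(-2))^2)) · b    [power of a product]
= (((a^5 · b^5)^(-2)) · ((a^(-2))^2)) · b    [power of a power]
= ((((a^5)^(-2)) · ((b^5)^(-2))) · ((a^(-2))^2)) · b    [power of a product]
= ((a^(-10) · ((b^5)^(-2))) · ((a^(-2))^2)) · b    [power of a power]
= ((a^(-10) · b^(-10)) · ((a^(-2))^2)) · b    [power of a power]
= ((a^(-10) · b^(-10)) · a^(-4)) · b    [power of a power]
= a^(-14)·b^(-9)    [product of powers]

a^(-14)·b^(-9)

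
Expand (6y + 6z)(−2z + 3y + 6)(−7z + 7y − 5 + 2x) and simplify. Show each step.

(6y + 6z)(−2z + 3y + 6)(−7z + 7y − 5 + 2x)
= (−12yz + 18y^2 + 36y − 12z^2 + 18yz + 36z)(−7z + 7y − 5 + 2x)    [distributive law]
= (6yz + 18y^2 + 36y − 12z^2 + 36z)(−7z + 7y − 5 + 2x)    [combine like terms]
= −42yz^2 + 42y^2z − 30yz + 12xyz − 126y^2z + 126y^3 − 90y^2 + 36xy^2 − 252yz + 252y^2 − 180y + 72xy + 84z^3 − 84yz^2 + 60z^2 − 24xz^2 − 252z^2 + 252yz − 180z + 72xz    [distributive law]
= −126yz^2 − 84y^2z − 30yz + 12xyz + 126y^3 + 162y^2 + 36xy^2 − 180y + 72xy + 84z^3 − 192z^2 − 24xz^2 − 180z + 72xz    [combine like terms]

−126yz^2 − 84y^2z − 30yz + 12xyz + 126y^3 + 162y^2 + 36xy^2 − 180y + 72xy + 84z^3 − 192z^2 − 24xz^2 − 180z + 72xz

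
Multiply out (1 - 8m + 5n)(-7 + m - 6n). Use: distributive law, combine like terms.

-7 + 57m - 41n - 8m^2 + 53mn - 30n^2

(1 - 8m + 5n)(-7 + m - 6n)
= -7 + m - 6n + 56m - 8m^2 + 48mn - 35n + 5mn - 30n^2    [distributive law]
= -7 + 57m - 41n - 8m^2 + 53mn - 30n^2    [combine like terms]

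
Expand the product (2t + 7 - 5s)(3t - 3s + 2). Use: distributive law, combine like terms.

(2t + 7 - 5s)(3t - 3s + 2)
= 6t^2 - 6st + 4t + 21t - 21s + 14 - 15st + 15s^2 - 10s    [distributive law]
= 6t^2 - 21st + 25t - 31s + 14 + 15s^2    [combine like terms]

6t^2 - 21st + 25t - 31s + 14 + 15s^2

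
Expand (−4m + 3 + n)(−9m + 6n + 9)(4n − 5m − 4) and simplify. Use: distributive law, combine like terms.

309m^2n − 180m^3 + 171m^2 − 162mn^2 − 255mn + 117m + 84n^2 − 108 + 24n^3

(−4m + 3 + n)(−9m + 6n + 9)(4n − 5m − 4)
= (36m^2 − 24mn − 36m − 27m + 18n + 27 − 9mn + 6n^2 + 9n)(4n − 5m − 4)    [distributive law]
= (36m^2 − 33mn − 63m + 27n + 27 + 6n^2)(4n − 5m − 4)    [combine like terms]
= 144m^2n − 180m^3 − 144m^2 − 132mn^2 + 165m^2n + 132mn − 252mn + 315m^2 + 252m + 108n^2 − 135mn − 108n + 108n − 135m − 108 + 24n^3 − 30mn^2 − 24n^2    [distributive law]
= 309m^2n − 180m^3 + 171m^2 − 162mn^2 − 255mn + 117m + 84n^2 − 108 + 24n^3    [combine like terms]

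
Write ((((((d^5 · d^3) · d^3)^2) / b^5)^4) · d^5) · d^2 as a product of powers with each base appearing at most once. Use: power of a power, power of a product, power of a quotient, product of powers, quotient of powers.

b^(-20)·d^95

((((((d^5 · d^3) · d^3)^2) / b^5)^4) · d^5) · d^2
= ((((((d^5 · d^3) · d^3)^2)^4) / ((b^5)^4)) · d^5) · d^2    [power of a quotient]
= (((((d^5 · d^3) · d^3)^8) / ((b^5)^4)) · d^5) · d^2    [power of a power]
= (((((d^5 · d^3)^8) · ((d^3)^8)) / ((b^5)^4)) · d^5) · d^2    [power of a product]
= ((((((d^5)^8) · ((d^3)^8)) · ((d^3)^8)) / ((b^5)^4)) · d^5) · d^2    [power of a product]
= ((((d^40 · ((d^3)^8)) · ((d^3)^8)) / ((b^5)^4)) · d^5) · d^2    [power of a power]
= ((((d^40 · d^24) · ((d^3)^8)) / ((b^5)^4)) · d^5) · d^2    [power of a power]
= (((d^64 · ((d^3)^8)) / ((b^5)^4)) · d^5) · d^2    [product of powers]
= (((d^64 · d^24) / ((b^5)^4)) · d^5) · d^2    [power of a power]
= ((d^88 / ((b^5)^4)) · d^5) · d^2    [product of powers]
= ((d^88 / b^20) · d^5) · d^2    [power of a power]
= b^(-20)·d^95    [quotient of powers; product of powers]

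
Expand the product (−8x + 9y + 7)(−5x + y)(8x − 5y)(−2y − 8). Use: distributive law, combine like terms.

−640x^3y − 2560x^3 + 1248x^2y^2 + 5552x^2y − 674xy^3 − 3158xy^2 + 90y^4 + 430y^3 + 2240x^2 − 1848xy + 280y^2

(−8x + 9y + 7)(−5x + y)(8x − 5y)(−2y − 8)
= (40x^2 − 8xy − 45xy + 9y^2 − 35x + 7y)(8x − 5y)(−2y − 8)    [distributive law]
= (40x^2 − 53xy + 9y^2 − 35x + 7y)(8x − 5y)(−2y − 8)    [combine like terms]
= (320x^3 − 200x^2y − 424x^2y + 265xy^2 + 72xy^2 − 45y^3 − 280x^2 + 175xy + 56xy − 35y^2)(−2y − 8)    [distributive law]
= (320x^3 − 624x^2y + 337xy^2 − 45y^3 − 280x^2 + 231xy − 35y^2)(−2y − 8)    [combine like terms]
= −640x^3y − 2560x^3 + 1248x^2y^2 + 4992x^2y − 674xy^3 − 2696xy^2 + 90y^4 + 360y^3 + 560x^2y + 2240x^2 − 462xy^2 − 1848xy + 70y^3 + 280y^2    [distributive law]
= −640x^3y − 2560x^3 + 1248x^2y^2 + 5552x^2y − 674xy^3 − 3158xy^2 + 90y^4 + 430y^3 + 2240x^2 − 1848xy + 280y^2    [combine like terms]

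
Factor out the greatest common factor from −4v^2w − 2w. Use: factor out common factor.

2w(−2v^2 − 1)

−4v^2w − 2w
= 2(−2v^2w − w)    [factor out 2]
= 2w(−2v^2 − 1)    [factor out w]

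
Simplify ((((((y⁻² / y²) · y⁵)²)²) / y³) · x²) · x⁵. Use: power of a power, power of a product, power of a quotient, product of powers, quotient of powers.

((((((y⁻² / y²) · y⁵)²)²) / y³) · x²) · x⁵
= (((((y⁻² / y²) · y⁵)⁴) / y³) · x²) · x⁵    [power of a power]
= (((((y⁻² / y²)⁴) · ((y⁵)⁴)) / y³) · x²) · x⁵    [power of a product]
= ((((((y⁻²)⁴) / ((y²)⁴)) · ((y⁵)⁴)) / y³) · x²) · x⁵    [power of a quotient]
= ((((y⁻⁸ / ((y²)⁴)) · ((y⁵)⁴)) / y³) · x²) · x⁵    [power of a power]
= ((((y⁻⁸ / y⁸) · ((y⁵)⁴)) / y³) · x²) · x⁵    [power of a power]
= (((y⁻¹⁶ · ((y⁵)⁴)) / y³) · x²) · x⁵    [quotient of powers]
= (((y⁻¹⁶ · y²⁰) / y³) · x²) · x⁵    [power of a power]
= ((y⁴ / y³) · x²) · x⁵    [product of powers]
= (y · x²) · x⁵    [quotient of powers]
= x⁷y    [product of powers]

x⁷y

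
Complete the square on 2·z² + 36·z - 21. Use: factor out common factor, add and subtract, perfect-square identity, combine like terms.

2·z² + 36·z - 21
= 2(z² + 18·z) - 21    [factor out 2 from the z-terms]
= 2(z² + 18·z + 81 - 81) - 21    [add and subtract 81 inside the bracket]
= 2(z + 9)² - 162 - 21    [perfect-square identity]
= 2(z + 9)² - 183    [combine constants]

2(z + 9)² - 183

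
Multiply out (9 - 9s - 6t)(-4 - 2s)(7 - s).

(9 - 9s - 6t)(-4 - 2s)(7 - s)
= (-36 - 18s + 36s + 18s^2 + 24t + 12st)(7 - s)    [distributive law]
= (-36 + 18s + 18s^2 + 24t + 12st)(7 - s)    [combine like terms]
= -252 + 36s + 126s - 18s^2 + 126s^2 - 18s^3 + 168t - 24st + 84st - 12s^2t    [distributive law]
= -252 + 162s + 108s^2 - 18s^3 + 168t + 60st - 12s^2t    [combine like terms]

-252 + 162s + 108s^2 - 18s^3 + 168t + 60st - 12s^2t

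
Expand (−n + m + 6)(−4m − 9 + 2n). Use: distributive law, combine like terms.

(−n + m + 6)(−4m − 9 + 2n)
= 4mn + 9n − 2n² − 4m² − 9m + 2mn − 24m − 54 + 12n    [distributive law]
= 6mn + 21n − 2n² − 4m² − 33m − 54    [combine like terms]

6mn + 21n − 2n² − 4m² − 33m − 54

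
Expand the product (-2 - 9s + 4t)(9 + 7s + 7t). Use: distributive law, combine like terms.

-18 - 95s + 22t - 63s^2 - 35st + 28t^2

(-2 - 9s + 4t)(9 + 7s + 7t)
= -18 - 14s - 14t - 81s - 63s^2 - 63st + 36t + 28st + 28t^2    [distributive law]
= -18 - 95s + 22t - 63s^2 - 35st + 28t^2    [combine like terms]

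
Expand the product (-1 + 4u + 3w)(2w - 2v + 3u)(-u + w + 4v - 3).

(-1 + 4u + 3w)(2w - 2v + 3u)(-u + w + 4v - 3)
= (-2w + 2v - 3u + 8uw - 8uv + 12u^2 + 6w^2 - 6vw + 9uw)(-u + w + 4v - 3)    [distributive law]
= (-2w + 2v - 3u + 17uw - 8uv + 12u^2 + 6w^2 - 6vw)(-u + w + 4v - 3)    [combine like terms]
= 2uw - 2w^2 - 8vw + 6w - 2uv + 2vw + 8v^2 - 6v + 3u^2 - 3uw - 12uv + 9u - 17u^2w + 17uw^2 + 68uvw - 51uw + 8u^2v - 8uvw - 32uv^2 + 24uv - 12u^3 + 12u^2w + 48u^2v - 36u^2 - 6uw^2 + 6w^3 + 24vw^2 - 18w^2 + 6uvw - 6vw^2 - 24v^2w + 18vw    [distributive law]
= -52uw - 20w^2 + 12vw + 6w + 10uv + 8v^2 - 6v - 33u^2 + 9u - 5u^2w + 11uw^2 + 66uvw + 56u^2v - 32uv^2 - 12u^3 + 6w^3 + 18vw^2 - 24v^2w    [combine like terms]

-52uw - 20w^2 + 12vw + 6w + 10uv + 8v^2 - 6v - 33u^2 + 9u - 5u^2w + 11uw^2 + 66uvw + 56u^2v - 32uv^2 - 12u^3 + 6w^3 + 18vw^2 - 24v^2w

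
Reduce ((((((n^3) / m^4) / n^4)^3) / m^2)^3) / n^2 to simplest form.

((((((n^3) / m^4) / n^4)^3) / m^2)^3) / n^2
= ((((((n^3) / m^4) / n^4)^3)^3) / ((m^2)^3)) / n^2    [power of a quotient]
= (((((n^3) / m^4) / n^4)^9) / ((m^2)^3)) / n^2    [power of a power]
= (((((n^3) / m^4)^9) / ((n^4)^9)) / ((m^2)^3)) / n^2    [power of a quotient]
= (((((n^3)^9) / ((m^4)^9)) / ((n^4)^9)) / ((m^2)^3)) / n^2    [power of a quotient]
= ((((n^27) / ((m^4)^9)) / ((n^4)^9)) / ((m^2)^3)) / n^2    [power of a power]
= (((n^27 / m^36) / ((n^4)^9)) / ((m^2)^3)) / n^2    [power of a power]
= (((n^27 / m^36) / n^36) / ((m^2)^3)) / n^2    [power of a power]
= (((n^27 / m^36) / n^36) / m^6) / n^2    [power of a power]
= m^(-42)n^(-11)    [quotient of powers; product of powers]

m^(-42)n^(-11)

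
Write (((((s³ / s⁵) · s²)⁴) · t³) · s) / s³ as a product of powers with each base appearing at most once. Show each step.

(((((s³ / s⁵) · s²)⁴) · t³) · s) / s³
= (((((s³ / s⁵)⁴) · ((s²)⁴)) · t³) · s) / s³    [power of a product]
= ((((((s³)⁴) / ((s⁵)⁴)) · ((s²)⁴)) · t³) · s) / s³    [power of a quotient]
= ((((s¹² / ((s⁵)⁴)) · ((s²)⁴)) · t³) · s) / s³    [power of a power]
= ((((s¹² / s²⁰) · ((s²)⁴)) · t³) · s) / s³    [power of a power]
= (((s⁻⁸ · ((s²)⁴)) · t³) · s) / s³    [quotient of powers]
= (((s⁻⁸ · s⁸) · t³) · s) / s³    [power of a power]
= ((s⁰ · t³) · s) / s³    [product of powers]
= s⁻²·t³    [quotient of powers; product of powers]

s⁻²·t³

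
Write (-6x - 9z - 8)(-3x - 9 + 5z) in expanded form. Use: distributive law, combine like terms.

(-6x - 9z - 8)(-3x - 9 + 5z)
= 18x^2 + 54x - 30xz + 27xz + 81z - 45z^2 + 24x + 72 - 40z    [distributive law]
= 18x^2 + 78x - 3xz + 41z - 45z^2 + 72    [combine like terms]

18x^2 + 78x - 3xz + 41z - 45z^2 + 72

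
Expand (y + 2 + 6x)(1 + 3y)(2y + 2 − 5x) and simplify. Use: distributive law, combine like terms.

(y + 2 + 6x)(1 + 3y)(2y + 2 − 5x)
= (y + 3y^2 + 2 + 6y + 6x + 18xy)(2y + 2 − 5x)    [distributive law]
= (7y + 3y^2 + 2 + 6x + 18xy)(2y + 2 − 5x)    [combine like terms]
= 14y^2 + 14y − 35xy + 6y^3 + 6y^2 − 15xy^2 + 4y + 4 − 10x + 12xy + 12x − 30x^2 + 36xy^2 + 36xy − 90x^2y    [distributive law]
= 20y^2 + 18y + 13xy + 6y^3 + 21xy^2 + 4 + 2x − 30x^2 − 90x^2y    [combine like terms]

20y^2 + 18y + 13xy + 6y^3 + 21xy^2 + 4 + 2x − 30x^2 − 90x^2y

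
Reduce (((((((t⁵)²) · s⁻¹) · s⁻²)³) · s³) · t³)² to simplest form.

s⁻¹²t⁶⁶

(((((((t⁵)²) · s⁻¹) · s⁻²)³) · s³) · t³)²
= (((((((t⁵)²) · s⁻¹) · s⁻²)³) · s³)²) · ((t³)²)    [power of a product]
= (((((((t⁵)²) · s⁻¹) · s⁻²)³)²) · ((s³)²)) · ((t³)²)    [power of a product]
= ((((((t⁵)²) · s⁻¹) · s⁻²)⁶) · ((s³)²)) · ((t³)²)    [power of a power]
= ((((((t⁵)²) · s⁻¹)⁶) · ((s⁻²)⁶)) · ((s³)²)) · ((t³)²)    [power of a product]
= ((((((t⁵)²)⁶) · ((s⁻¹)⁶)) · ((s⁻²)⁶)) · ((s³)²)) · ((t³)²)    [power of a product]
= (((((t⁵)¹²) · ((s⁻¹)⁶)) · ((s⁻²)⁶)) · ((s³)²)) · ((t³)²)    [power of a power]
= (((t⁶⁰ · ((s⁻¹)⁶)) · ((s⁻²)⁶)) · ((s³)²)) · ((t³)²)    [power of a power]
= (((t⁶⁰ · s⁻⁶) · ((s⁻²)⁶)) · ((s³)²)) · ((t³)²)    [power of a power]
= (((t⁶⁰ · s⁻⁶) · s⁻¹²) · ((s³)²)) · ((t³)²)    [power of a power]
= (((t⁶⁰ · s⁻⁶) · s⁻¹²) · s⁶) · ((t³)²)    [power of a power]
= (((t⁶⁰ · s⁻⁶) · s⁻¹²) · s⁶) · t⁶    [power of a power]
= s⁻¹²t⁶⁶    [product of powers]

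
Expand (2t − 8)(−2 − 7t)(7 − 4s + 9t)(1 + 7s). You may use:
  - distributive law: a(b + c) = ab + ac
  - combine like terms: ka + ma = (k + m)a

(2t − 8)(−2 − 7t)(7 − 4s + 9t)(1 + 7s)
= (−4t − 14t^2 + 16 + 56t)(7 − 4s + 9t)(1 + 7s)    [distributive law]
= (52t − 14t^2 + 16)(7 − 4s + 9t)(1 + 7s)    [combine like terms]
= (364t − 208st + 468t^2 − 98t^2 + 56st^2 − 126t^3 + 112 − 64s + 144t)(1 + 7s)    [distributive law]
= (508t − 208st + 370t^2 + 56st^2 − 126t^3 + 112 − 64s)(1 + 7s)    [combine like terms]
= 508t + 3556st − 208st − 1456s^2t + 370t^2 + 2590st^2 + 56st^2 + 392s^2t^2 − 126t^3 − 882st^3 + 112 + 784s − 64s − 448s^2    [distributive law]
= 508t + 3348st − 1456s^2t + 370t^2 + 2646st^2 + 392s^2t^2 − 126t^3 − 882st^3 + 112 + 720s − 448s^2    [combine like terms]

508t + 3348st − 1456s^2t + 370t^2 + 2646st^2 + 392s^2t^2 − 126t^3 − 882st^3 + 112 + 720s − 448s^2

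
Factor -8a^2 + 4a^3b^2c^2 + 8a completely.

4a(-2a + a^2b^2c^2 + 2)

-8a^2 + 4a^3b^2c^2 + 8a
= 4(-2a^2 + a^3b^2c^2 + 2a)    [factor out 4]
= 4a(-2a + a^2b^2c^2 + 2)    [factor out a]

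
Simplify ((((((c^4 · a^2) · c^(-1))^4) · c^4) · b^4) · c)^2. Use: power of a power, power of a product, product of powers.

((((((c^4 · a^2) · c^(-1))^4) · c^4) · b^4) · c)^2
= ((((((c^4 · a^2) · c^(-1))^4) · c^4) · b^4)^2) · (c^2)    [power of a product]
= ((((((c^4 · a^2) · c^(-1))^4) · c^4)^2) · ((b^4)^2)) · (c^2)    [power of a product]
= ((((((c^4 · a^2) · c^(-1))^4)^2) · ((c^4)^2)) · ((b^4)^2)) · (c^2)    [power of a product]
= (((((c^4 · a^2) · c^(-1))^8) · ((c^4)^2)) · ((b^4)^2)) · (c^2)    [power of a power]
= (((((c^4 · a^2)^8) · ((c^(-1))^8)) · ((c^4)^2)) · ((b^4)^2)) · (c^2)    [power of a product]
= ((((((c^4)^8) · ((a^2)^8)) · ((c^(-1))^8)) · ((c^4)^2)) · ((b^4)^2)) · (c^2)    [power of a product]
= ((((c^32 · ((a^2)^8)) · ((c^(-1))^8)) · ((c^4)^2)) · ((b^4)^2)) · (c^2)    [power of a power]
= ((((c^32 · a^16) · ((c^(-1))^8)) · ((c^4)^2)) · ((b^4)^2)) · (c^2)    [power of a power]
= ((((c^32 · a^16) · c^(-8)) · ((c^4)^2)) · ((b^4)^2)) · (c^2)    [power of a power]
= ((((c^32 · a^16) · c^(-8)) · c^8) · ((b^4)^2)) · (c^2)    [power of a power]
= ((((c^32 · a^16) · c^(-8)) · c^8) · b^8) · (c^2)    [power of a power]
= a^16b^8c^34    [product of powers]

a^16b^8c^34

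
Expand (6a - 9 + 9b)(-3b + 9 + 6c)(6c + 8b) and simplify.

180abc - 144ab^2 + 324ac + 432ab + 216ac^2 + 216bc + 864b^2 - 486c - 648b - 324c^2 + 270b^2c - 216b^3 + 324bc^2

(6a - 9 + 9b)(-3b + 9 + 6c)(6c + 8b)
= (-18ab + 54a + 36ac + 27b - 81 - 54c - 27b^2 + 81b + 54bc)(6c + 8b)    [distributive law]
= (-18ab + 54a + 36ac + 108b - 81 - 54c - 27b^2 + 54bc)(6c + 8b)    [combine like terms]
= -108abc - 144ab^2 + 324ac + 432ab + 216ac^2 + 288abc + 648bc + 864b^2 - 486c - 648b - 324c^2 - 432bc - 162b^2c - 216b^3 + 324bc^2 + 432b^2c    [distributive law]
= 180abc - 144ab^2 + 324ac + 432ab + 216ac^2 + 216bc + 864b^2 - 486c - 648b - 324c^2 + 270b^2c - 216b^3 + 324bc^2    [combine like terms]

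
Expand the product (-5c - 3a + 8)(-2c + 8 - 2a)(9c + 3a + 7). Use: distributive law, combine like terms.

(-5c - 3a + 8)(-2c + 8 - 2a)(9c + 3a + 7)
= (10c^2 - 40c + 10ac + 6ac - 24a + 6a^2 - 16c + 64 - 16a)(9c + 3a + 7)    [distributive law]
= (10c^2 - 56c + 16ac - 40a + 6a^2 + 64)(9c + 3a + 7)    [combine like terms]
= 90c^3 + 30ac^2 + 70c^2 - 504c^2 - 168ac - 392c + 144ac^2 + 48a^2c + 112ac - 360ac - 120a^2 - 280a + 54a^2c + 18a^3 + 42a^2 + 576c + 192a + 448    [distributive law]
= 90c^3 + 174ac^2 - 434c^2 - 416ac + 184c + 102a^2c - 78a^2 - 88a + 18a^3 + 448    [combine like terms]

90c^3 + 174ac^2 - 434c^2 - 416ac + 184c + 102a^2c - 78a^2 - 88a + 18a^3 + 448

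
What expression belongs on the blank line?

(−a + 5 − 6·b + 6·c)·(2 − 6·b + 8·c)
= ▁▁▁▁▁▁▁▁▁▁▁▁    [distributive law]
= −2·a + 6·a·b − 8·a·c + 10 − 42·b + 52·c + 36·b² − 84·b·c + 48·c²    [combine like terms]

After distributive law, the bracketed line is:

−2·a + 6·a·b − 8·a·c + 10 − 30·b + 40·c − 12·b + 36·b² − 48·b·c + 12·c − 36·b·c + 48·c²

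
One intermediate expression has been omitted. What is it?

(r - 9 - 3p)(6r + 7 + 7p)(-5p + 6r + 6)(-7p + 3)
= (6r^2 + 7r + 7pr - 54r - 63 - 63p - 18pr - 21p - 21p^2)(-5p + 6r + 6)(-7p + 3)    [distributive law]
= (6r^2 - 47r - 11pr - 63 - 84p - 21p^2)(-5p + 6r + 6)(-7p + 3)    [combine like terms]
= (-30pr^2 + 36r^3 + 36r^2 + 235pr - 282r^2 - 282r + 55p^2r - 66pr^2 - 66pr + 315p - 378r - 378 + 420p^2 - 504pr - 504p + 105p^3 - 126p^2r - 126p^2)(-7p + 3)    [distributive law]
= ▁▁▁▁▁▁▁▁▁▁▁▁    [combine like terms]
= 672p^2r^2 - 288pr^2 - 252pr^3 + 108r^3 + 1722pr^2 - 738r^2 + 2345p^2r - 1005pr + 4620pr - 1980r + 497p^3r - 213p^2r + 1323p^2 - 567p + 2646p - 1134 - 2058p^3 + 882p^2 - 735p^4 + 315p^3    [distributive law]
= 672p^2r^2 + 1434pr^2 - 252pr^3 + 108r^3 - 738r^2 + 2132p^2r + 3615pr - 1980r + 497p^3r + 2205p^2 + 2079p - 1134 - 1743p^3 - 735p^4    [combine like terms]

Applying combine like terms to the line above:

(-96pr^2 + 36r^3 - 246r^2 - 335pr - 660r - 71p^2r - 189p - 378 + 294p^2 + 105p^3)(-7p + 3)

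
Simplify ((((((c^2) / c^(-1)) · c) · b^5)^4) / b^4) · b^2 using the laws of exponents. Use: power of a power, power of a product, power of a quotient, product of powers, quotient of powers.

b^18c^16

((((((c^2) / c^(-1)) · c) · b^5)^4) / b^4) · b^2
= ((((((c^2) / c^(-1)) · c)^4) · ((b^5)^4)) / b^4) · b^2    [power of a product]
= ((((((c^2) / c^(-1))^4) · (c^4)) · ((b^5)^4)) / b^4) · b^2    [power of a product]
= ((((((c^2)^4) / ((c^(-1))^4)) · (c^4)) · ((b^5)^4)) / b^4) · b^2    [power of a quotient]
= (((((c^8) / ((c^(-1))^4)) · (c^4)) · ((b^5)^4)) / b^4) · b^2    [power of a power]
= ((((c^8 / c^(-4)) · (c^4)) · ((b^5)^4)) / b^4) · b^2    [power of a power]
= (((c^12 · (c^4)) · ((b^5)^4)) / b^4) · b^2    [quotient of powers]
= ((c^16 · ((b^5)^4)) / b^4) · b^2    [product of powers]
= ((c^16 · b^20) / b^4) · b^2    [power of a power]
= b^18c^16    [quotient of powers; product of powers]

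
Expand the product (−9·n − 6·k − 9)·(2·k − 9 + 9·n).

(−9·n − 6·k − 9)·(2·k − 9 + 9·n)
= −18·k·n + 81·n − 81·n^2 − 12·k^2 + 54·k − 54·k·n − 18·k + 81 − 81·n    [distributive law]
= −72·k·n − 81·n^2 − 12·k^2 + 36·k + 81    [combine like terms]

−72·k·n − 81·n^2 − 12·k^2 + 36·k + 81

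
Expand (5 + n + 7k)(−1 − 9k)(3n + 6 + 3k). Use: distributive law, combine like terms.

−21n − 30 − 327k − 213kn − 534k^2 − 3n^2 − 27kn^2 − 216k^2n − 189k^3

(5 + n + 7k)(−1 − 9k)(3n + 6 + 3k)
= (−5 − 45k − n − 9kn − 7k − 63k^2)(3n + 6 + 3k)    [distributive law]
= (−5 − 52k − n − 9kn − 63k^2)(3n + 6 + 3k)    [combine like terms]
= −15n − 30 − 15k − 156kn − 312k − 156k^2 − 3n^2 − 6n − 3kn − 27kn^2 − 54kn − 27k^2n − 189k^2n − 378k^2 − 189k^3    [distributive law]
= −21n − 30 − 327k − 213kn − 534k^2 − 3n^2 − 27kn^2 − 216k^2n − 189k^3    [combine like terms]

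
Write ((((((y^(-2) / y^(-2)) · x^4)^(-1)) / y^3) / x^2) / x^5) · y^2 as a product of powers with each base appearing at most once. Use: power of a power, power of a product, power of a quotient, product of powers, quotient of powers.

x^(-11)y^(-1)

((((((y^(-2) / y^(-2)) · x^4)^(-1)) / y^3) / x^2) / x^5) · y^2
= ((((((y^(-2) / y^(-2))^(-1)) · ((x^4)^(-1))) / y^3) / x^2) / x^5) · y^2    [power of a product]
= (((((((y^(-2))^(-1)) / ((y^(-2))^(-1))) · ((x^4)^(-1))) / y^3) / x^2) / x^5) · y^2    [power of a quotient]
= (((((y^2 / ((y^(-2))^(-1))) · ((x^4)^(-1))) / y^3) / x^2) / x^5) · y^2    [power of a power]
= (((((y^2 / y^2) · ((x^4)^(-1))) / y^3) / x^2) / x^5) · y^2    [power of a power]
= ((((y^0 · ((x^4)^(-1))) / y^3) / x^2) / x^5) · y^2    [quotient of powers]
= ((((y^0 · x^(-4)) / y^3) / x^2) / x^5) · y^2    [power of a power]
= x^(-11)y^(-1)    [quotient of powers; product of powers]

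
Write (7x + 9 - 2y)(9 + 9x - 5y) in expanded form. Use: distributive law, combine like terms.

144x + 63x² - 53xy + 81 - 63y + 10y²

(7x + 9 - 2y)(9 + 9x - 5y)
= 63x + 63x² - 35xy + 81 + 81x - 45y - 18y - 18xy + 10y²    [distributive law]
= 144x + 63x² - 53xy + 81 - 63y + 10y²    [combine like terms]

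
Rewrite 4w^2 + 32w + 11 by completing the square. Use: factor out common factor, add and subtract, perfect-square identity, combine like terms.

4(w + 4)^2 - 53

4w^2 + 32w + 11
= 4(w^2 + 8w) + 11    [factor out 4 from the w-terms]
= 4(w^2 + 8w + 16 - 16) + 11    [add and subtract 16 inside the bracket]
= 4(w + 4)^2 - 64 + 11    [perfect-square identity]
= 4(w + 4)^2 - 53    [combine constants]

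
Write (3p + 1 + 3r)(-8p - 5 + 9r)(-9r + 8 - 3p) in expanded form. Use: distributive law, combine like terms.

(3p + 1 + 3r)(-8p - 5 + 9r)(-9r + 8 - 3p)
= (-24p^2 - 15p + 27pr - 8p - 5 + 9r - 24pr - 15r + 27r^2)(-9r + 8 - 3p)    [distributive law]
= (-24p^2 - 23p + 3pr - 5 - 6r + 27r^2)(-9r + 8 - 3p)    [combine like terms]
= 216p^2r - 192p^2 + 72p^3 + 207pr - 184p + 69p^2 - 27pr^2 + 24pr - 9p^2r + 45r - 40 + 15p + 54r^2 - 48r + 18pr - 243r^3 + 216r^2 - 81pr^2    [distributive law]
= 207p^2r - 123p^2 + 72p^3 + 249pr - 169p - 108pr^2 - 3r - 40 + 270r^2 - 243r^3    [combine like terms]

207p^2r - 123p^2 + 72p^3 + 249pr - 169p - 108pr^2 - 3r - 40 + 270r^2 - 243r^3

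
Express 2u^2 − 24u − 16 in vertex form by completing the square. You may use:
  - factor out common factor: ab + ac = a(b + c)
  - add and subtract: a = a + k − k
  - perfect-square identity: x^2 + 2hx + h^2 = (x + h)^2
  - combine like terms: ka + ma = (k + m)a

2(u − 6)^2 − 88

2u^2 − 24u − 16
= 2(u^2 − 12u) − 16    [factor out 2 from the u-terms]
= 2(u^2 − 12u + 36 − 36) − 16    [add and subtract 36 inside the bracket]
= 2(u − 6)^2 − 72 − 16    [perfect-square identity]
= 2(u − 6)^2 − 88    [combine constants]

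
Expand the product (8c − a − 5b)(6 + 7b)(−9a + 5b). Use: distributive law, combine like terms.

−432ac + 240bc − 504abc + 280b^2c + 54a^2 + 240ab + 63a^2b + 280ab^2 − 150b^2 − 175b^3

(8c − a − 5b)(6 + 7b)(−9a + 5b)
= (48c + 56bc − 6a − 7ab − 30b − 35b^2)(−9a + 5b)    [distributive law]
= −432ac + 240bc − 504abc + 280b^2c + 54a^2 − 30ab + 63a^2b − 35ab^2 + 270ab − 150b^2 + 315ab^2 − 175b^3    [distributive law]
= −432ac + 240bc − 504abc + 280b^2c + 54a^2 + 240ab + 63a^2b + 280ab^2 − 150b^2 − 175b^3    [combine like terms]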